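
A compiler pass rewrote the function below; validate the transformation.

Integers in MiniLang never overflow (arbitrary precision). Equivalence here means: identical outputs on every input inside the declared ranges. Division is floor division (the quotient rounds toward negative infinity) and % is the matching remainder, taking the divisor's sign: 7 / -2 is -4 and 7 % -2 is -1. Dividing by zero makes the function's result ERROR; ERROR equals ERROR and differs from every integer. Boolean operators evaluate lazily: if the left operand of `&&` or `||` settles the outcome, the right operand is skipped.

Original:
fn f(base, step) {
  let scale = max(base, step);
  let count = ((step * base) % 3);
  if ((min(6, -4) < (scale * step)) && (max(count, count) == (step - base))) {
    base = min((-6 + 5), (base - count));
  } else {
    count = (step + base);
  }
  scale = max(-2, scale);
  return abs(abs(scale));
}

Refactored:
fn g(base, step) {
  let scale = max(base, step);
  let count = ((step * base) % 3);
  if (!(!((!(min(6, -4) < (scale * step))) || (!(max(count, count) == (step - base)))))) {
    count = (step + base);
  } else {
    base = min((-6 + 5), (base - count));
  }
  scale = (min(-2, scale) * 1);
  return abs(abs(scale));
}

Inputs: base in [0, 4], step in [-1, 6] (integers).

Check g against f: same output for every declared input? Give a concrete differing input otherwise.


Take base=0, step=-1.
f: scale := 0 | count := 0 | ((min(6, -4) < (scale * step)) && (max(count, count) == (step - base))): false | count := -1 | scale := 0 | result 0
g: scale := 0 | count := 0 | (!(!((!(min(6, -4) < (scale * step))) || (!(max(count, count) == (step - base)))))): true | count := -1 | scale := -2 | result 2
0 vs 2 — the two versions disagree here.
verdict: not equivalent; witness: base=0, step=-1


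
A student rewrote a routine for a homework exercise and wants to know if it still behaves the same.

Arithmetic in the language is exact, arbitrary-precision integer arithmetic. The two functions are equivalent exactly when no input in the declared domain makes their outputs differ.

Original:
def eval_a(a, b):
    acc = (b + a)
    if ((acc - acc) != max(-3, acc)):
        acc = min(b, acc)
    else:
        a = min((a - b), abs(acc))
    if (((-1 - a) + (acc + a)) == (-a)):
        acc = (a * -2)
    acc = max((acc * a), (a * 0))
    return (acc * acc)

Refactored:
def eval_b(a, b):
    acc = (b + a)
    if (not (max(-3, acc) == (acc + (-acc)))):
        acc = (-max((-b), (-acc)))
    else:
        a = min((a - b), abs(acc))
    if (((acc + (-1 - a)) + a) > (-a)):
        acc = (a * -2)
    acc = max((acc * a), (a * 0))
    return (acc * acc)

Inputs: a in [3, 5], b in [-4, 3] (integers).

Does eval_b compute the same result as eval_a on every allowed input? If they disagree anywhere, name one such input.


Take a=3, b=1.
eval_a: acc = 4; ((acc - acc) != max(-3, acc)) -> true; acc = 1; (((-1 - a) + (acc + a)) == (-a)) -> false; acc = 3; return 9
eval_b: acc = 4; (not (max(-3, acc) == (acc + (-acc)))) -> true; acc = 1; (((acc + (-1 - a)) + a) > (-a)) -> true; acc = -6; acc = 0; return 0
9 and 0 differ, so these are not the same function on this domain.
verdict: not equivalent; witness: a=3, b=1


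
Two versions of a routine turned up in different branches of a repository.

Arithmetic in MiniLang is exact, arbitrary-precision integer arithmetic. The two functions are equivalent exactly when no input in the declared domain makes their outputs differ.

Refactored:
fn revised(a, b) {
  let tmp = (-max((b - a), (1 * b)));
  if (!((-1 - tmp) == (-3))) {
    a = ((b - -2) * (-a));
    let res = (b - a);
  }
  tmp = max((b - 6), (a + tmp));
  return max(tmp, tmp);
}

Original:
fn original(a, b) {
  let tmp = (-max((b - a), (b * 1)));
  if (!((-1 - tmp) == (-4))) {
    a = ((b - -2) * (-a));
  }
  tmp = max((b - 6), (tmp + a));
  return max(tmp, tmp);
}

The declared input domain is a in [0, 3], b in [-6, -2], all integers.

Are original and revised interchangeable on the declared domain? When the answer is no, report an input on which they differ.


Evaluate both at a=1, b=-2.
original: tmp := 2 | (!((-1 - tmp) == (-4))): true | a := 0 | tmp := 2 | result 2
revised: tmp := 2 | (!((-1 - tmp) == (-3))): false | tmp := 3 | result 3
2 against 3: the behavior changed.
verdict: not equivalent; witness: a=1, b=-2


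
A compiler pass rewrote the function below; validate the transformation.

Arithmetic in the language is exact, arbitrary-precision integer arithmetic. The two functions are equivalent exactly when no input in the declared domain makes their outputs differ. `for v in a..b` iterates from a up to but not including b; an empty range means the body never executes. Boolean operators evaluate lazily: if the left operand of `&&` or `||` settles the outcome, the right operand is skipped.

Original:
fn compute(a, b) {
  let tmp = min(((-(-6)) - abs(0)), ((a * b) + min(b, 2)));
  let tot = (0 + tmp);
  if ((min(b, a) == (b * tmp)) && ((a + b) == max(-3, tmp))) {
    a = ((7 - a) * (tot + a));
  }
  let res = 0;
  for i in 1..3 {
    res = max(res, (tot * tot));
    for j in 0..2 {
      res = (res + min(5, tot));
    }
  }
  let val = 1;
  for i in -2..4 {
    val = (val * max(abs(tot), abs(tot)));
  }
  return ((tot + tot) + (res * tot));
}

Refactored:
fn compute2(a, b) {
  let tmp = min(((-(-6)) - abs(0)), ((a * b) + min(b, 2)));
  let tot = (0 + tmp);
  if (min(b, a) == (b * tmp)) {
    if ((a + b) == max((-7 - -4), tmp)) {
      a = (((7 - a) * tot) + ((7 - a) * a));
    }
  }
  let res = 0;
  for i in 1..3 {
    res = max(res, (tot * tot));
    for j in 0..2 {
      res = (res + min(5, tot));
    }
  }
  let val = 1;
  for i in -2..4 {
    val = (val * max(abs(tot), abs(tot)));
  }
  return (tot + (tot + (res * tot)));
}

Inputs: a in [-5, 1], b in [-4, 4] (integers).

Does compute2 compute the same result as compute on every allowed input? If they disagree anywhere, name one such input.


Although statement counts differ; boolean connective usage differs; branching structure differs; constant usage differs; arithmetic usage differs, 63/63 inputs agree.
verdict: equivalent


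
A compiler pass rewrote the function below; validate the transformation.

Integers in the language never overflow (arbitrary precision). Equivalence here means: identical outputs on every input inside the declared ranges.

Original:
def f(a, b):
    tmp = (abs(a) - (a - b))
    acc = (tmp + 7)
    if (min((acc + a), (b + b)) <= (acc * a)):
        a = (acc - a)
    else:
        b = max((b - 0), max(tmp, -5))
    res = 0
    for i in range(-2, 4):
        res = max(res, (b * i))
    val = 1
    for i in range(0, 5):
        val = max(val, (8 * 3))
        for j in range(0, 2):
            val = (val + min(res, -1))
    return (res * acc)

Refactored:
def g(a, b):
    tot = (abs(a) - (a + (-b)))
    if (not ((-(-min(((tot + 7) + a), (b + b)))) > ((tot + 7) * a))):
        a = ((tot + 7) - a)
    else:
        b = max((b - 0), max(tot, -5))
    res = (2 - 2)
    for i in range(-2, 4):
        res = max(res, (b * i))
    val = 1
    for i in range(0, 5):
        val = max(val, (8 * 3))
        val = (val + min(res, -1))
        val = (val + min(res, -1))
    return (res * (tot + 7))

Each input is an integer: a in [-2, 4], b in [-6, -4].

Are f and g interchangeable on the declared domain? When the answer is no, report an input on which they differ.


Although local variable names differ, comparison usage differs, statement counts differ, constant usage differs, arithmetic usage differs, min/max/abs usage differs, boolean connective usage differs, loop structure differs, 21/21 inputs agree.
verdict: equivalent


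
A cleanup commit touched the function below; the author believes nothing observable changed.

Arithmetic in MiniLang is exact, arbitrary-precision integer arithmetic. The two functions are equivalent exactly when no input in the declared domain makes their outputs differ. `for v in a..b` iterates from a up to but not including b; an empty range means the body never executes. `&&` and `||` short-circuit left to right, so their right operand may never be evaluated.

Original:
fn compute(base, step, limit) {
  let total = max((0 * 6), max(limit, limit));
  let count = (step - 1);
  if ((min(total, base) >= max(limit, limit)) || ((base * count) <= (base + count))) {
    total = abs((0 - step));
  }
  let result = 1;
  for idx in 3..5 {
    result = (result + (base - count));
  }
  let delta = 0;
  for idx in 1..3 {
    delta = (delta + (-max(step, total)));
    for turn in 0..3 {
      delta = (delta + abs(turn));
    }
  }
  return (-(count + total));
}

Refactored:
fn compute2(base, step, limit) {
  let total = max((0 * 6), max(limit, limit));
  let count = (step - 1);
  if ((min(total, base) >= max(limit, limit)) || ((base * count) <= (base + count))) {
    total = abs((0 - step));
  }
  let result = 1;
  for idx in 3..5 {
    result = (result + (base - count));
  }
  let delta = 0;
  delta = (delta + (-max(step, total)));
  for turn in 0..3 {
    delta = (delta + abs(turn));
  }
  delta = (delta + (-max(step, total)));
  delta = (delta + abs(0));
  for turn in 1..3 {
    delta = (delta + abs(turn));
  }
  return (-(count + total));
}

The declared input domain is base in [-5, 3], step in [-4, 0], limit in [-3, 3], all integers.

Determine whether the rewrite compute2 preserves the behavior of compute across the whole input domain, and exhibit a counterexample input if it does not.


Side by side, the visible changes include: min/max/abs usage differs, constant usage differs, arithmetic usage differs, statement counts differ.
Spot check at base=3, step=-2, limit=1 — compute: total := 1 | count := -3 | ((min(total, base) >= max(limit, limit)) || ((base * count) <= (base + count))): true | total := 2 | result := 1 | iter idx=3: | result := 7 | iter idx=4: | result := 13 | delta := 0 | iter idx=1: | delta := -2 | iter turn=0: | delta := -2 | iter turn=1: | delta := -1 | iter turn=2: | delta := 1 | iter idx=2: | delta := -1 | iter turn=0: | delta := -1 | iter turn=1: | delta := 0 | iter turn=2: | delta := 2 | result 1. compute2: total := 1 | count := -3 | ((min(total, base) >= max(limit, limit)) || ((base * count) <= (base + count))): true | total := 2 | result := 1 | iter idx=3: | result := 7 | iter idx=4: | result := 13 | delta := 0 | delta := -2 | iter turn=0: | delta := -2 | iter turn=1: | delta := -1 | iter turn=2: | delta := 1 | delta := -1 | delta := -1 | iter turn=1: | delta := 0 | iter turn=2: | delta := 2 | result 1. Both give 1.
An exhaustive pass over the 315 declared inputs shows identical outputs.
verdict: equivalent


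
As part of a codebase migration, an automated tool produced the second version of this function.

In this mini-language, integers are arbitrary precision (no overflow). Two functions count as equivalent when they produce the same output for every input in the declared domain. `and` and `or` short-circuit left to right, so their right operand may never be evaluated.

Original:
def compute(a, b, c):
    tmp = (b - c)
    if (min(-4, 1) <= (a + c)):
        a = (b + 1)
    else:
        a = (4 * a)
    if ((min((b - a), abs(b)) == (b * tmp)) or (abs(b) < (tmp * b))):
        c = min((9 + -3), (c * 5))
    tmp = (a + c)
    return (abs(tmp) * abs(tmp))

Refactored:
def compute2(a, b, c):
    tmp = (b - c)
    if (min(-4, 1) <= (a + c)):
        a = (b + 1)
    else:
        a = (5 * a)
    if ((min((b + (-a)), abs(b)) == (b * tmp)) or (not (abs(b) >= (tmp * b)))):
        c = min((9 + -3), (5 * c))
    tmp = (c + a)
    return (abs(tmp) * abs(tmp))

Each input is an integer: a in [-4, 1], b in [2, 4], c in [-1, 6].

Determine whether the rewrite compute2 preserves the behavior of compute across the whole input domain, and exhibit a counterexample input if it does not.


Consider the input a=-4, b=2, c=-1.
compute: tmp := 3 | (min(-4, 1) <= (a + c)): false | a := -16 | ((min((b - a), abs(b)) == (b * tmp)) or (abs(b) < (tmp * b))): true | c := -5 | tmp := -21 | result 441
compute2: tmp := 3 | (min(-4, 1) <= (a + c)): false | a := -20 | ((min((b + (-a)), abs(b)) == (b * tmp)) or (not (abs(b) >= (tmp * b)))): true | c := -5 | tmp := -25 | result 625
441 != 625, so the rewrite changes behavior.
verdict: not equivalent; witness: a=-4, b=2, c=-1


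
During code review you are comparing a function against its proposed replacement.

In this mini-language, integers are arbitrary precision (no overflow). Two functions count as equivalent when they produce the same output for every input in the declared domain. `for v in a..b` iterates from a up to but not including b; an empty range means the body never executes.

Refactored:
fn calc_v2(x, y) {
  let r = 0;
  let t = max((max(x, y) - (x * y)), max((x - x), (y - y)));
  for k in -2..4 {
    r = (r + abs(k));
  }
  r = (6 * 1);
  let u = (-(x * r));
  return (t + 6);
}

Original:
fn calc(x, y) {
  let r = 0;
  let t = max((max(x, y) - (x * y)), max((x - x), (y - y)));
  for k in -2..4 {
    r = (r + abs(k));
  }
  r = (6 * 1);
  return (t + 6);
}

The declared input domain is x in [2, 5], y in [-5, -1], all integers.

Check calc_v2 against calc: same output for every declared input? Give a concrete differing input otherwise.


Reading the diff, among the changes: local variable names differ; and statement counts differ; and arithmetic usage differs.
Tracing x=2, y=-4: calc: r := 0 | t := 10 | iter k=-2: | r := 2 | iter k=-1: | r := 3 | iter k=0: | r := 3 | iter k=1: | r := 4 | iter k=2: | r := 6 | iter k=3: | r := 9 | r := 6 | result 16 | calc_v2: r := 0 | t := 10 | iter k=-2: | r := 2 | iter k=-1: | r := 3 | iter k=0: | r := 3 | iter k=1: | r := 4 | iter k=2: | r := 6 | iter k=3: | r := 9 | r := 6 | u := -12 | result 16 — matching result 16.
Checked all 20 inputs in the declared domain: the outputs agree on every one.
verdict: equivalent


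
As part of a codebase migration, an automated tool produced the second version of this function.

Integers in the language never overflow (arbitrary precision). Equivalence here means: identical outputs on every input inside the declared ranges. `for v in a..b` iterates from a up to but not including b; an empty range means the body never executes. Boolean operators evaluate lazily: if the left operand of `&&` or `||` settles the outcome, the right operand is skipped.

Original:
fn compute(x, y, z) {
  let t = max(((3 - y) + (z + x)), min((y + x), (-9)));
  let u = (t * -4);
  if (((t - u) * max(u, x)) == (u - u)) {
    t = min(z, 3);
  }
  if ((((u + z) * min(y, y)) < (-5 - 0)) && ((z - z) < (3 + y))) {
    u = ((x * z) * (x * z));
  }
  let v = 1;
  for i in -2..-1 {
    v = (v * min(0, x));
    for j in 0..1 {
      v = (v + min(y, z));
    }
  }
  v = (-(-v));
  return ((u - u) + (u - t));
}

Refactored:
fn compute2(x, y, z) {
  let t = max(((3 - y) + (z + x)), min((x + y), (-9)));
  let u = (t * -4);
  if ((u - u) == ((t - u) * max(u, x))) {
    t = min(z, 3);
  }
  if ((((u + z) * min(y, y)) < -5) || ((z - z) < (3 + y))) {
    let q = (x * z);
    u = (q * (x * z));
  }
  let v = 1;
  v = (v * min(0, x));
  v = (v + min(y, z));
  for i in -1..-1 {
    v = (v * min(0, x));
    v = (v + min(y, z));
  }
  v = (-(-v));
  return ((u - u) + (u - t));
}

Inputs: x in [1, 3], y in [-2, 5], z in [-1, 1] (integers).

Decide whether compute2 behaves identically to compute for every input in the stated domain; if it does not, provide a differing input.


Evaluate both at x=1, y=-2, z=-1.
compute: t=5, then u=-20, then (((t - u) * max(u, x)) == (u - u)) is false, then ((((u + z) * min(y, y)) < (-5 - 0)) && ((z - z) < (3 + y))) is false, then v=1, then (i=-2), then v=0, then (j=0), then v=-2, then v=-2, then returns -25
compute2: t=5, then u=-20, then ((u - u) == ((t - u) * max(u, x))) is false, then ((((u + z) * min(y, y)) < -5) || ((z - z) < (3 + y))) is true, then q=-1, then u=1, then v=1, then v=0, then v=-2, then the loop over i runs zero times, then v=-2, then returns -4
-25 and -4 differ, so these are not the same function on this domain.
verdict: not equivalent; witness: x=1, y=-2, z=-1


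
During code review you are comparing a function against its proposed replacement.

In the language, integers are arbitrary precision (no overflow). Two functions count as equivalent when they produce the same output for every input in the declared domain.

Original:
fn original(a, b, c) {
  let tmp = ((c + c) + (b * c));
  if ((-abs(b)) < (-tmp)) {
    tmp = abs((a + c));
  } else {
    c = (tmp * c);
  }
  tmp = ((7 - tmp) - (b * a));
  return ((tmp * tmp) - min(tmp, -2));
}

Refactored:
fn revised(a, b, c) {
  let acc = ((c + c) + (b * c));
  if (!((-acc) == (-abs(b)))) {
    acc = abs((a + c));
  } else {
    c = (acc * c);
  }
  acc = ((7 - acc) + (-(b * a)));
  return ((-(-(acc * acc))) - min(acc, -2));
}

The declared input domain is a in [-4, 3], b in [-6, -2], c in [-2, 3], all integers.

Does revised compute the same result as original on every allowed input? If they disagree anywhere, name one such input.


Consider the input a=-4, b=-6, c=-2.
original: tmp := 8 | ((-abs(b)) < (-tmp)): false | c := -16 | tmp := -25 | result 650
revised: acc := 8 | (!((-acc) == (-abs(b)))): true | acc := 6 | acc := -23 | result 552
650 != 552, so the rewrite changes behavior.
verdict: not equivalent; witness: a=-4, b=-6, c=-2


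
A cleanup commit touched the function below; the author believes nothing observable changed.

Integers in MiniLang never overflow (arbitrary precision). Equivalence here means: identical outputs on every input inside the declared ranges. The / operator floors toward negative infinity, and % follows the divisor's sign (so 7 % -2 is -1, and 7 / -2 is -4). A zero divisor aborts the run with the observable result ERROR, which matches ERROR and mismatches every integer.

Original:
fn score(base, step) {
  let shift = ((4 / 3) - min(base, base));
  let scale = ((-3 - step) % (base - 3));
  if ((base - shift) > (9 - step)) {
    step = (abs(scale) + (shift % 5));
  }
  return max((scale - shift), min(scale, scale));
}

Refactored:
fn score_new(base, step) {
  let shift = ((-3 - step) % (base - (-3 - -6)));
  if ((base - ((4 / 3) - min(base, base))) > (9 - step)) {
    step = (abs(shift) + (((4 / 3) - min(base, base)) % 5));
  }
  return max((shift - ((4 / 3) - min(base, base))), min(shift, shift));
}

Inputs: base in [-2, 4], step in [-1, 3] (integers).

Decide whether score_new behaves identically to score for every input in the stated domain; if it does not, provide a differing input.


The two versions differ — the changes include min/max/abs usage differs, and constant usage differs, and local variable names differ, and statement counts differ, and arithmetic usage differs.
As a probe, take base=3, step=0: score runs shift := -2 | divide-by-zero, output ERROR; score_new runs divide-by-zero, output ERROR; both end at ERROR.
Checked all 35 inputs in the declared domain: the outputs agree on every one.
verdict: equivalent


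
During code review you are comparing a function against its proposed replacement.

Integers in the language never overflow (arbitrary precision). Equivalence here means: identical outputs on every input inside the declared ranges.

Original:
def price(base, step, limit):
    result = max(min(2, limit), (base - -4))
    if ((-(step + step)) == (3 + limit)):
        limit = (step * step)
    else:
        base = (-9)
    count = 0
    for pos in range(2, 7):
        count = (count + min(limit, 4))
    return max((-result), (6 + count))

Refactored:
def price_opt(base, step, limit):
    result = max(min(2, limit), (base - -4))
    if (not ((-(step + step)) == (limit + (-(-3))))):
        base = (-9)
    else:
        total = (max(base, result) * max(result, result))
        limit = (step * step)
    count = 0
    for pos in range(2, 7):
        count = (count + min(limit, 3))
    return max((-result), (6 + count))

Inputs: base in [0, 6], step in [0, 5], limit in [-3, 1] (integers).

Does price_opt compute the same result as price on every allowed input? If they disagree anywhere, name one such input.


The edit looks behavioral (`4` became `3`), but over these ranges it never changes the outcome.
As a probe, take base=4, step=0, limit=1: price runs result becomes 8; next ((-(step + step)) == (3 + limit)) evaluates to false; next base becomes -9; next count becomes 0; next at pos=2:; next count becomes 1; next at pos=3:; next count becomes 2; next at pos=4:; next count becomes 3; next at pos=5:; next count becomes 4; next at pos=6:; next count becomes 5; next final value 11; price_opt runs result becomes 8; next (not ((-(step + step)) == (limit + (-(-3))))) evaluates to true; next base becomes -9; next count becomes 0; next at pos=2:; next count becomes 1; next at pos=3:; next count becomes 2; next at pos=4:; next count becomes 3; next at pos=5:; next count becomes 4; next at pos=6:; next count becomes 5; next final value 11; both end at 11.
Every one of the 210 inputs gives matching results.
verdict: equivalent


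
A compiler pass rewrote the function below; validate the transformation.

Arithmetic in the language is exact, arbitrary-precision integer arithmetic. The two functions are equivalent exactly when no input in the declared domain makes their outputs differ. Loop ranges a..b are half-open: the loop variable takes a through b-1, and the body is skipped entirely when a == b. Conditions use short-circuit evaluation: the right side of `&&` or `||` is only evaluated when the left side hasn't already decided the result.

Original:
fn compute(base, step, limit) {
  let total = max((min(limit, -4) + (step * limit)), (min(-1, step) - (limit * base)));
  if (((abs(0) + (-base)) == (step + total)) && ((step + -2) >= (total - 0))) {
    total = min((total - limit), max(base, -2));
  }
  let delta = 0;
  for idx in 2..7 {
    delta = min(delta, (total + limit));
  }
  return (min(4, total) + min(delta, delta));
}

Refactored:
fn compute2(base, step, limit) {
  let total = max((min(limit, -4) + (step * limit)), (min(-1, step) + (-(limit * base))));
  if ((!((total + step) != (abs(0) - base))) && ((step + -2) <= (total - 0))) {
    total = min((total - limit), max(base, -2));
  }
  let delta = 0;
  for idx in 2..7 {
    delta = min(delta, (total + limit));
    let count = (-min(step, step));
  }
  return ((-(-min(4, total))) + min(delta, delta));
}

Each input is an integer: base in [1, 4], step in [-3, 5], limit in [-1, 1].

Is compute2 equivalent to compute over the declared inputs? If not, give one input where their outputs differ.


Take base=1, step=-1, limit=-1.
compute: total = 0; (((abs(0) + (-base)) == (step + total)) && ((step + -2) >= (total - 0))) -> false; delta = 0; [idx=2]; delta = -1; [idx=3]; delta = -1; [idx=4]; delta = -1; [idx=5]; delta = -1; [idx=6]; delta = -1; return -1
compute2: total = 0; ((!((total + step) != (abs(0) - base))) && ((step + -2) <= (total - 0))) -> true; total = 1; delta = 0; [idx=2]; delta = 0; count = 1; [idx=3]; delta = 0; count = 1; [idx=4]; delta = 0; count = 1; [idx=5]; delta = 0; count = 1; [idx=6]; delta = 0; count = 1; return 1
-1 and 1 differ, so these are not the same function on this domain.
verdict: not equivalent; witness: base=1, step=-1, limit=-1


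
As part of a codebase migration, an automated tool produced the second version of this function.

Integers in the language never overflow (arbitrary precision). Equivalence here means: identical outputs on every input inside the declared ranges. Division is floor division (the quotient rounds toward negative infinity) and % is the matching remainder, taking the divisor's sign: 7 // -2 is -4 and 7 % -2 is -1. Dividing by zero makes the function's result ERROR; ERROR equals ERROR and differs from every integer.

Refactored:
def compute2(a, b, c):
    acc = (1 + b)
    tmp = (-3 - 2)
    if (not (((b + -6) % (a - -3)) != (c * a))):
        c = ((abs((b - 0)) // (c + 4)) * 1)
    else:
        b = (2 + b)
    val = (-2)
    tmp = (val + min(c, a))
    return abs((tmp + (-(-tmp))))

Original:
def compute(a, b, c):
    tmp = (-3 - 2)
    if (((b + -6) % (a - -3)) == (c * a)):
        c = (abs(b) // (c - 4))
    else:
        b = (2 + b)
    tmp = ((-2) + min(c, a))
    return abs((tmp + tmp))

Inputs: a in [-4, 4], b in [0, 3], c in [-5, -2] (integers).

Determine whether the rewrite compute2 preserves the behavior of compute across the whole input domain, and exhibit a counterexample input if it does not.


At a=0, b=0, c=-4: compute gives 4, compute2 gives ERROR.
verdict: not equivalent; witness: a=0, b=0, c=-4


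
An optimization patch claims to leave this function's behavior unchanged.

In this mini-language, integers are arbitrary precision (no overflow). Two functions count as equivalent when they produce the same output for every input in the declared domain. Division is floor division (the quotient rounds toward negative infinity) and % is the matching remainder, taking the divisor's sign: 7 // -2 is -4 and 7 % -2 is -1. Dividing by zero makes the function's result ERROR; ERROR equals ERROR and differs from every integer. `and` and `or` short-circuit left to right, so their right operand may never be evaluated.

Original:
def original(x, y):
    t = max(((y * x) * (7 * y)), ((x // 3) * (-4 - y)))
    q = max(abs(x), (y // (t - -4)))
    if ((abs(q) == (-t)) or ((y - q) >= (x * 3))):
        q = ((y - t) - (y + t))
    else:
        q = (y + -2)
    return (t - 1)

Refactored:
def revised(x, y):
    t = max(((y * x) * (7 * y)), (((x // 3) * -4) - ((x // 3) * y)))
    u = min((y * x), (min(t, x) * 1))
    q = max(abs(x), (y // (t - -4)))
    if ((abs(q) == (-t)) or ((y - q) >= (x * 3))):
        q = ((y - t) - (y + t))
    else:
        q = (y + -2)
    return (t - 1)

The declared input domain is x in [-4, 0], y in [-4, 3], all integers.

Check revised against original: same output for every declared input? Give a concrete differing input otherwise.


Equivalent — the differences include statement counts differ; local variable names differ; min/max/abs usage differs; constant usage differs; arithmetic usage differs, yet no declared input distinguishes the two.
As a probe, take x=-3, y=-1: original runs t := 3 | q := 3 | ((abs(q) == (-t)) or ((y - q) >= (x * 3))): true | q := -6 | result 2; revised runs t := 3 | u := -3 | q := 3 | ((abs(q) == (-t)) or ((y - q) >= (x * 3))): true | q := -6 | result 2; both end at 2.
Checked all 40 inputs in the declared domain: the outputs agree on every one.
verdict: equivalent


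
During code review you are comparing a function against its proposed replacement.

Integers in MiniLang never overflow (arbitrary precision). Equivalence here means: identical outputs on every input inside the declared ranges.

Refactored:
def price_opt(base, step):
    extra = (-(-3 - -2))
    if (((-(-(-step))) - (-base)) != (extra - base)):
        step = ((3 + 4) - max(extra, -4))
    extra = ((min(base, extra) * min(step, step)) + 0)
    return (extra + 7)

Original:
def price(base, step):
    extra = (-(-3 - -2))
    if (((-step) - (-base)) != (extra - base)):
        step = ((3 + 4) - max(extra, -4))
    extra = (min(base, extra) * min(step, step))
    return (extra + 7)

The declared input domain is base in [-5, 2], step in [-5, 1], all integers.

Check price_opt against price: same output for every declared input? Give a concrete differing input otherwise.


Equivalent — the differences include arithmetic usage differs; constant usage differs, yet no declared input distinguishes the two.
As a probe, take base=-1, step=-4: price runs extra := 1 | (((-step) - (-base)) != (extra - base)): true | step := 6 | extra := -6 | result 1; price_opt runs extra := 1 | (((-(-(-step))) - (-base)) != (extra - base)): true | step := 6 | extra := -6 | result 1; both end at 1.
Across all 56 domain points the two functions coincide.
verdict: equivalent


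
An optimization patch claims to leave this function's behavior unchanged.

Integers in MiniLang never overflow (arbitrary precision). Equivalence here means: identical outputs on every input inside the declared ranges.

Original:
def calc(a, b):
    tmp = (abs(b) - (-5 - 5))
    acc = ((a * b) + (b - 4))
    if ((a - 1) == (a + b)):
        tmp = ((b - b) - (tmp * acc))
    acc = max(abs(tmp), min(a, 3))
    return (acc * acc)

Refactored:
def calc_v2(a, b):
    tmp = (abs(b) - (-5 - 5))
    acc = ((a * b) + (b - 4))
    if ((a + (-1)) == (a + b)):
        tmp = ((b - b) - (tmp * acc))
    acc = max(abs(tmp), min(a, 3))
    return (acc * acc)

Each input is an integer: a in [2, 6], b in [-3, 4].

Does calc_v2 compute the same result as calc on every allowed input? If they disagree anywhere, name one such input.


Equivalent — the differences include arithmetic usage differs, yet no declared input distinguishes the two.
One worked example (a=4, b=0) — calc: tmp = 10; acc = -4; ((a - 1) == (a + b)) -> false; acc = 10; return 100; calc_v2: tmp = 10; acc = -4; ((a + (-1)) == (a + b)) -> false; acc = 10; return 100; agreement on 100.
Across all 40 domain points the two functions coincide.
verdict: equivalent


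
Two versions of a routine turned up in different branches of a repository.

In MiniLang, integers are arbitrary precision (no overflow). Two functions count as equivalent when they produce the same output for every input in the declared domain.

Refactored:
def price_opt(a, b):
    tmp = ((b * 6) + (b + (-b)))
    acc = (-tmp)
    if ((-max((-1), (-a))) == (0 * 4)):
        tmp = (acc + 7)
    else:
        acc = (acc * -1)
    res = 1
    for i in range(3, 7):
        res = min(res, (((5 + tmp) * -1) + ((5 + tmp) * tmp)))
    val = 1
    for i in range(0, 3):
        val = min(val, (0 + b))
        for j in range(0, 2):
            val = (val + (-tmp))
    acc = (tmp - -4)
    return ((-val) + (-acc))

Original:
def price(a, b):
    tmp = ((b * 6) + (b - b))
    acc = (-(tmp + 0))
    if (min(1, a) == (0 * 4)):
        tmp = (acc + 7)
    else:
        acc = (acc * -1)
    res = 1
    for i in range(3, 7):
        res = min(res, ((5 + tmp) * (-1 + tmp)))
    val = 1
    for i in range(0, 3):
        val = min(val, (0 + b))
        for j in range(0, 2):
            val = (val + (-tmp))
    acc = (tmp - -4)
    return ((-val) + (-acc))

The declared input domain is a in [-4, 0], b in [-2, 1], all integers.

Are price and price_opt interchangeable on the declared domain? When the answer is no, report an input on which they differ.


This is a faithful refactor — min/max/abs usage differs, arithmetic usage differs, constant usage differs, but the computed results match everywhere.
As a probe, take a=0, b=0: price runs tmp := 0 | acc := 0 | (min(1, a) == (0 * 4)): true | tmp := 7 | res := 1 | iter i=3: | res := 1 | iter i=4: | res := 1 | iter i=5: | res := 1 | iter i=6: | res := 1 | val := 1 | iter i=0: | val := 0 | iter j=0: | val := -7 | iter j=1: | val := -14 | iter i=1: | val := -14 | iter j=0: | val := -21 | iter j=1: | val := -28 | iter i=2: | val := -28 | iter j=0: | val := -35 | iter j=1: | val := -42 | acc := 11 | result 31; price_opt runs tmp := 0 | acc := 0 | ((-max((-1), (-a))) == (0 * 4)): true | tmp := 7 | res := 1 | iter i=3: | res := 1 | iter i=4: | res := 1 | iter i=5: | res := 1 | iter i=6: | res := 1 | val := 1 | iter i=0: | val := 0 | iter j=0: | val := -7 | iter j=1: | val := -14 | iter i=1: | val := -14 | iter j=0: | val := -21 | iter j=1: | val := -28 | iter i=2: | val := -28 | iter j=0: | val := -35 | iter j=1: | val := -42 | acc := 11 | result 31; both end at 31.
An exhaustive pass over the 20 declared inputs shows identical outputs.
verdict: equivalent


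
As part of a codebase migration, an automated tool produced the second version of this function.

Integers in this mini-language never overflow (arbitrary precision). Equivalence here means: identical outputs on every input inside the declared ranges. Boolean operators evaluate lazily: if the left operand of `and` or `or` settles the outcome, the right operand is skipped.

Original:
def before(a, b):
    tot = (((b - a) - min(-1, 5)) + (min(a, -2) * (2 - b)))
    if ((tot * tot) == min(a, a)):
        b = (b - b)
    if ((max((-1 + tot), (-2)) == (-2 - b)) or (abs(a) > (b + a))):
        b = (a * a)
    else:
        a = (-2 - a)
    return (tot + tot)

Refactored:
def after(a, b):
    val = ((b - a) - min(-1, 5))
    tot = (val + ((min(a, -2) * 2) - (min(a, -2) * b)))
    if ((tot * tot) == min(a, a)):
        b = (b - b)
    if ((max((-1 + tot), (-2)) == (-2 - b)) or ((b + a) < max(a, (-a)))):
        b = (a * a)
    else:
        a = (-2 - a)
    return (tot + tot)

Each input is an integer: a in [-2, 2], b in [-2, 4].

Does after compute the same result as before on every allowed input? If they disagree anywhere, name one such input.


Behavior is preserved: although local variable names differ, and statement counts differ, and arithmetic usage differs, and min/max/abs usage differs, and constant usage differs, and comparison usage differs, the outputs never diverge.
One worked example (a=-2, b=-1) — before: tot becomes -4; next ((tot * tot) == min(a, a)) evaluates to false; next ((max((-1 + tot), (-2)) == (-2 - b)) or (abs(a) > (b + a))) evaluates to true; next b becomes 4; next final value -8; after: val becomes 2; next tot becomes -4; next ((tot * tot) == min(a, a)) evaluates to false; next ((max((-1 + tot), (-2)) == (-2 - b)) or ((b + a) < max(a, (-a)))) evaluates to true; next b becomes 4; next final value -8; agreement on -8.
Sweeping the whole domain (35 inputs) finds no disagreement.
verdict: equivalent


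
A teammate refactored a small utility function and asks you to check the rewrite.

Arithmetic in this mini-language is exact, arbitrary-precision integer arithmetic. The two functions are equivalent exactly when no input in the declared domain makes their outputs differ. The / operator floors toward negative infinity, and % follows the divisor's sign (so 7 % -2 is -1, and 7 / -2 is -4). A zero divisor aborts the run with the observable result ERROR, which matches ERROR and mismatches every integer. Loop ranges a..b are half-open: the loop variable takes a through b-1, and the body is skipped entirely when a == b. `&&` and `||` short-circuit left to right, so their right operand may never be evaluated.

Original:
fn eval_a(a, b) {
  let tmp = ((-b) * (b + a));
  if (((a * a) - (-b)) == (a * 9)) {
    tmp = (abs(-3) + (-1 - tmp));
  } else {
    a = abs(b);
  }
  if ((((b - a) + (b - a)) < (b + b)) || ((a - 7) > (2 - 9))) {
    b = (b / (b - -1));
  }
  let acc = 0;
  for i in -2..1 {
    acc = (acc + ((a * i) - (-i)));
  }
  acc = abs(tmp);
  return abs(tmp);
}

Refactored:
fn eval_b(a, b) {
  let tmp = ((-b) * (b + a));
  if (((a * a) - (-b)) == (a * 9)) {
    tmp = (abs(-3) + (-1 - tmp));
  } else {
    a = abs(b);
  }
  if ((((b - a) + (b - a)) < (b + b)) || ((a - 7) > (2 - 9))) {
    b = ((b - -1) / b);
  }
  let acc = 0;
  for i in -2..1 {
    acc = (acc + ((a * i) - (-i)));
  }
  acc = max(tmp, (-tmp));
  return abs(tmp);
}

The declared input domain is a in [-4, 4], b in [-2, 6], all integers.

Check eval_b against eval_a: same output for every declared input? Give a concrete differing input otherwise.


Take a=-4, b=-1.
eval_a: tmp becomes -5; next (((a * a) - (-b)) == (a * 9)) evaluates to false; next a becomes 1; next ((((b - a) + (b - a)) < (b + b)) || ((a - 7) > (2 - 9))) evaluates to true; next hits division by zero so the output is ERROR
eval_b: tmp becomes -5; next (((a * a) - (-b)) == (a * 9)) evaluates to false; next a becomes 1; next ((((b - a) + (b - a)) < (b + b)) || ((a - 7) > (2 - 9))) evaluates to true; next b becomes 0; next acc becomes 0; next at i=-2:; next acc becomes -4; next at i=-1:; next acc becomes -6; next at i=0:; next acc becomes -6; next acc becomes 5; next final value 5
ERROR against 5: the behavior changed.
verdict: not equivalent; witness: a=-4, b=-1


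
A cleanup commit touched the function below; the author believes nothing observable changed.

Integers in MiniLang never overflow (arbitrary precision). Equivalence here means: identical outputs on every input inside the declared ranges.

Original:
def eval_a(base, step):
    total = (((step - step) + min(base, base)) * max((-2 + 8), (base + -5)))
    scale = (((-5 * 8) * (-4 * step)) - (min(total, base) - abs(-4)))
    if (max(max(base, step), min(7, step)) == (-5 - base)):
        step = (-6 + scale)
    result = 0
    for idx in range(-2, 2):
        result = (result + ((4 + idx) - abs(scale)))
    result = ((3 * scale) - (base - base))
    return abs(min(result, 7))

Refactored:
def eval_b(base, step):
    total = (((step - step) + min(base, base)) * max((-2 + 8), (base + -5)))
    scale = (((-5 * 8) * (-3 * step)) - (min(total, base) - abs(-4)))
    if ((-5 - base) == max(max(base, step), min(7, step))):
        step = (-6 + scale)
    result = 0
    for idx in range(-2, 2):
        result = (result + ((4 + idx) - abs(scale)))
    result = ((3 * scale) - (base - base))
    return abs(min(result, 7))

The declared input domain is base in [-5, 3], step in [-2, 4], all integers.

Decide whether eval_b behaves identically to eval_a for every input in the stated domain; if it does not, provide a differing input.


Consider the input base=-5, step=-2.
eval_a: total=-30, then scale=-286, then (max(max(base, step), min(7, step)) == (-5 - base)) is false, then result=0, then (idx=-2), then result=-284, then (idx=-1), then result=-567, then (idx=0), then result=-849, then (idx=1), then result=-1130, then result=-858, then returns 858
eval_b: total=-30, then scale=-206, then ((-5 - base) == max(max(base, step), min(7, step))) is false, then result=0, then (idx=-2), then result=-204, then (idx=-1), then result=-407, then (idx=0), then result=-609, then (idx=1), then result=-810, then result=-618, then returns 618
858 against 618: the behavior changed.
verdict: not equivalent; witness: base=-5, step=-2


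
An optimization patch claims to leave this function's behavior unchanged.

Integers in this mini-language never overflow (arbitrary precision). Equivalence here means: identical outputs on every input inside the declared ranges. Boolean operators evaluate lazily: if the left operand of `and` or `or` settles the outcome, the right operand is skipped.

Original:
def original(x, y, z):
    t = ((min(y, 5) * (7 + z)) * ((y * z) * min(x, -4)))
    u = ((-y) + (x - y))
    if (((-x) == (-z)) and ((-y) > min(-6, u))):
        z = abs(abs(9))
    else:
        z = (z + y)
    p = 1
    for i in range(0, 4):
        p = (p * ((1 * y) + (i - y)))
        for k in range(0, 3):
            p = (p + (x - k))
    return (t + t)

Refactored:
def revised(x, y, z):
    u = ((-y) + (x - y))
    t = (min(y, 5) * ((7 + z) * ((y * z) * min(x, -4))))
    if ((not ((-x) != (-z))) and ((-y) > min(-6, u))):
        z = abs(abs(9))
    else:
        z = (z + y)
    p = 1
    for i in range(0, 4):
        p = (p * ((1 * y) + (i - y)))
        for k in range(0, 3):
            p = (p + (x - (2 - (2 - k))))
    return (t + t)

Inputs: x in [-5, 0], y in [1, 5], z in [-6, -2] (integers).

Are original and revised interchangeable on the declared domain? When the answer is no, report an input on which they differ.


Behavior is preserved: although comparison usage differs; and arithmetic usage differs; and boolean connective usage differs; and constant usage differs, the outputs never diverge.
Spot check at x=-2, y=5, z=-6 — original: t becomes 600; next u becomes -12; next (((-x) == (-z)) and ((-y) > min(-6, u))) evaluates to false; next z becomes -1; next p becomes 1; next at i=0:; next p becomes 0; next at k=0:; next p becomes -2; next at k=1:; next p becomes -5; next at k=2:; next p becomes -9; next at i=1:; next p becomes -9; next at k=0:; next p becomes -11; next at k=1:; next p becomes -14; next at k=2:; next p becomes -18; next at i=2:; next p becomes -36; next at k=0:; next p becomes -38; next at k=1:; next p becomes -41; next at k=2:; next p becomes -45; next at i=3:; next p becomes -135; next at k=0:; next p becomes -137; next at k=1:; next p becomes -140; next at k=2:; next p becomes -144; next final value 1200. revised: u becomes -12; next t becomes 600; next ((not ((-x) != (-z))) and ((-y) > min(-6, u))) evaluates to false; next z becomes -1; next p becomes 1; next at i=0:; next p becomes 0; next at k=0:; next p becomes -2; next at k=1:; next p becomes -5; next at k=2:; next p becomes -9; next at i=1:; next p becomes -9; next at k=0:; next p becomes -11; next at k=1:; next p becomes -14; next at k=2:; next p becomes -18; next at i=2:; next p becomes -36; next at k=0:; next p becomes -38; next at k=1:; next p becomes -41; next at k=2:; next p becomes -45; next at i=3:; next p becomes -135; next at k=0:; next p becomes -137; next at k=1:; next p becomes -140; next at k=2:; next p becomes -144; next final value 1200. Both give 1200.
An exhaustive pass over the 150 declared inputs shows identical outputs.
verdict: equivalent
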